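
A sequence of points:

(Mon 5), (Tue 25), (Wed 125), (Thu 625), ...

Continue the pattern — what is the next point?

(Fri 3125)

For the day, runs through the weekdays Mon→Sun: Mon, Tue, Wed, Thu → Fri.
Second slot: 5, 25, 125, 625 → 3125 (×5 each step).
Putting it together: (Fri 3125).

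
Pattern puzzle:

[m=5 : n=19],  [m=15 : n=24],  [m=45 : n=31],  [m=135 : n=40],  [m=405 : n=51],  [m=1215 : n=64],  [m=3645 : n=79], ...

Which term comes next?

[m=10935 : n=96]

M goes 5, 15, 45, 135, 405, 1215, 3645 → 10935 (×3 each step).
N goes 19, 24, 31, 40, 51, 64, 79 → 96 (differences are 5, 7, 9, … (increasing by 2 each time)).
Combining the parts gives [m=10935 : n=96].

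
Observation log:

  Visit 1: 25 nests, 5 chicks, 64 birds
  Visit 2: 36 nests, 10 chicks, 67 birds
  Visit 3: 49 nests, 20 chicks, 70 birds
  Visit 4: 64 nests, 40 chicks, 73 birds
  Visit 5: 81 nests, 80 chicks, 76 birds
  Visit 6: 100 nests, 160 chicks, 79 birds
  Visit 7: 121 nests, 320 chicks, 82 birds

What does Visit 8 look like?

Nests: 25, 36, 49, 64, 81, 100, 121 → 144 (perfect squares: 5², 6², 7², …).
For the chicks, ×2 each step: 5, 10, 20, 40, 80, 160, 320 → 640.
Birds: +3 each step; 64, 67, 70, 73, 76, 79, 82 → 85.
Putting it together: 144 nests, 640 chicks, 85 birds.

144 nests, 640 chicks, 85 birds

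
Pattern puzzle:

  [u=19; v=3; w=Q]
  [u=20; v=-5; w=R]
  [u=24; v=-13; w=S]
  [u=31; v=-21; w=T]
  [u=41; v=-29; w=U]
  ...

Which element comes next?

[u=54; v=-37; w=V]

U goes 19, 20, 24, 31, 41 → 54 (differences are 1, 4, 7, … (increasing by 3 each time)).
For the v, −8 each step: 3, -5, -13, -21, -29 → -37.
W goes Q, R, S, T, U → V (letters move forward 1 place in the alphabet).
Putting it together: [u=54; v=-37; w=V].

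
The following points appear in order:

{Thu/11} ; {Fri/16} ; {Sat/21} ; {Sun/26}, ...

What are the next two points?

{Mon/31}, {Tue/36}

For the day, runs through the weekdays Mon→Sun: Thu, Fri, Sat, Sun → Mon → Tue.
Second part: +5 each step, so 11, 16, 21, 26 → 31 → 36.
So the next two points are {Mon/31} and {Tue/36}.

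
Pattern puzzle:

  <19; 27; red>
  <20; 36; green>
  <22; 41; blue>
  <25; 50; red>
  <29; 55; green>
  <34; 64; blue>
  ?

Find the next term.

First component: 19, 20, 22, 25, 29, 34 → 40 (differences are 1, 2, 3, … (increasing by 1 each time)).
Second component: alternating steps +9, +5, +9, +5, …; 27, 36, 41, 50, 55, 64 → 69.
Colour: repeats red → green → blue, so red, green, blue, red, green, blue → red.
So the next term is <40; 69; red>.

<40; 69; red>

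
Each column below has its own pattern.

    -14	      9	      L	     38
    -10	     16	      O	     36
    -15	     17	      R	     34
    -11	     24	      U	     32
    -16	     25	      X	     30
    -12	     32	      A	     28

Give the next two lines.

First component goes -14, -10, -15, -11, -16, -12 → -17 → -13 (alternating steps +4, −5, +4, −5, …).
Second component — alternating steps +7, +1, +7, +1, …: 9, 16, 17, 24, 25, 32 → 33 → 40.
Letter: letters move forward 3 places in the alphabet, wrapping Z→A; L, O, R, U, X, A → D → G.
Fourth component: −2 each step, so 38, 36, 34, 32, 30, 28 → 26 → 24.
Putting the parts together: -17  33  D  26 and then -13  40  G  24.

-17  33  D  26; -13  40  G  24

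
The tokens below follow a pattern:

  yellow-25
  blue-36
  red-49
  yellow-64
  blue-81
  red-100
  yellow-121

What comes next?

Colour: repeats yellow → blue → red; yellow, blue, red, yellow, blue, red, yellow → blue.
For the second component, perfect squares: 5², 6², 7², …: 25, 36, 49, 64, 81, 100, 121 → 144.
So the next token is blue-144.

blue-144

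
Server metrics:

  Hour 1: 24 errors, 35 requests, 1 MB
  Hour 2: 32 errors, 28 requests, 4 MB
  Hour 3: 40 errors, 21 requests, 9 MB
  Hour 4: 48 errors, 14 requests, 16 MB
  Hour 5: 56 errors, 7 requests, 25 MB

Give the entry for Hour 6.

64 errors, 0 requests, 36 MB

Errors goes 24, 32, 40, 48, 56 → 64 (+8 each step).
Requests: 35, 28, 21, 14, 7 → 0 (−7 each step).
MB — perfect squares: 1², 2², 3², …: 1, 4, 9, 16, 25 → 36.
Putting it together: 64 errors, 0 requests, 36 MB.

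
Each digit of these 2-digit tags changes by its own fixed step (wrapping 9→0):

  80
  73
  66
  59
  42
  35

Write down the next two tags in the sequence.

First digit: 8, 7, 6, 5, 4, 3 → 2 → 1 (−1 each step, mod 10).
For the second digit, +3 each step, mod 10: 0, 3, 6, 9, 2, 5 → 8 → 1.
Putting the parts together: 28 and then 11.

28 then 11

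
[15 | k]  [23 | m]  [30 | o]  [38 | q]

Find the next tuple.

First component: 15, 23, 30, 38 → 45 (alternating steps +8, +7, +8, +7, …).
Letter — letters move forward 2 places in the alphabet: k, m, o, q → s.
So the next tuple is [45 | s].

[45 | s]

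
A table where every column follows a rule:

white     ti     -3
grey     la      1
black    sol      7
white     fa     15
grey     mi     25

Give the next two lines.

Shade — repeats white → grey → black: white, grey, black, white, grey → black → white.
Note: runs backward through the solfège scale do→ti; ti, la, sol, fa, mi → re → do.
Third component — differences are 4, 6, 8, … (increasing by 2 each time): -3, 1, 7, 15, 25 → 37 → 51.
Putting the parts together: black  re  37 and then white  do  51.

black  re  37; white  do  51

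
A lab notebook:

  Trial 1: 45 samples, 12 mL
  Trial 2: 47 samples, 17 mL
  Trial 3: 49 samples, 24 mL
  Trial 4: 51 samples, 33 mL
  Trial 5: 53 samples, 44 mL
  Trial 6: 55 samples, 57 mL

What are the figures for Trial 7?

57 samples, 72 mL

Samples: 45, 47, 49, 51, 53, 55 → 57 (+2 each step).
ML goes 12, 17, 24, 33, 44, 57 → 72 (differences are 5, 7, 9, … (increasing by 2 each time)).
Combining the parts gives 57 samples, 72 mL.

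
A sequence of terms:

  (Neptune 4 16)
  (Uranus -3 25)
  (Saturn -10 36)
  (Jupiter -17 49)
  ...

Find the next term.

Planet: Neptune, Uranus, Saturn, Jupiter → Mars (runs backward through the planets Mercury→Neptune).
Second entry: −7 each step; 4, -3, -10, -17 → -24.
Third entry: perfect squares: 4², 5², 6², …, so 16, 25, 36, 49 → 64.
Putting it together: (Mars -24 64).

(Mars -24 64)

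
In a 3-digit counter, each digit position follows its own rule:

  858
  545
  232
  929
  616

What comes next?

303

First digit: −3 each step, mod 10, so 8, 5, 2, 9, 6 → 3.
Second digit: −1 each step, mod 10, so 5, 4, 3, 2, 1 → 0.
Third digit: 8, 5, 2, 9, 6 → 3 (−3 each step, mod 10).
Putting it together: 303.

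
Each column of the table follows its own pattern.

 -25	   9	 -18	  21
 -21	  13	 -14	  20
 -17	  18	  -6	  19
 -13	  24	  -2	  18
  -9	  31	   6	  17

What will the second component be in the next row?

Second component: differences are 4, 5, 6, … (increasing by 1 each time), so 9, 13, 18, 24, 31 → 39.

39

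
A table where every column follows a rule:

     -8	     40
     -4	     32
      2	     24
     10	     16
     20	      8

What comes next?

32  0

For the first component, differences are 4, 6, 8, … (increasing by 2 each time): -8, -4, 2, 10, 20 → 32.
Second component: −8 each step, so 40, 32, 24, 16, 8 → 0.
Combining the parts gives 32  0.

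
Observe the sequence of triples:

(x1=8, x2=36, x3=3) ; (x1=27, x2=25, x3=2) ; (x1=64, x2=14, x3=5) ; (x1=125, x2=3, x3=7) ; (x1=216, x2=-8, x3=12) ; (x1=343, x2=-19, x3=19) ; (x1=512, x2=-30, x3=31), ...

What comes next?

For the x1, perfect cubes: 2³, 3³, 4³, …: 8, 27, 64, 125, 216, 343, 512 → 729.
For the x2, −11 each step: 36, 25, 14, 3, -8, -19, -30 → -41.
X3 goes 3, 2, 5, 7, 12, 19, 31 → 50 (each term is the sum of the two before it).
Putting it together: (x1=729, x2=-41, x3=50).

(x1=729, x2=-41, x3=50)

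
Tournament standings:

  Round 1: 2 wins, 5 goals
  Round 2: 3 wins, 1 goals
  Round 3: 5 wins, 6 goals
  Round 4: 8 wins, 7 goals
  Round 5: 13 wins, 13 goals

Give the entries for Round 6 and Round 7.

Wins: each term is the sum of the two before it, so 2, 3, 5, 8, 13 → 21 → 34.
For the goals, each term is the sum of the two before it: 5, 1, 6, 7, 13 → 20 → 33.
So the next two records are 21 wins, 20 goals and 34 wins, 33 goals.

21 wins, 20 goals; 34 wins, 33 goals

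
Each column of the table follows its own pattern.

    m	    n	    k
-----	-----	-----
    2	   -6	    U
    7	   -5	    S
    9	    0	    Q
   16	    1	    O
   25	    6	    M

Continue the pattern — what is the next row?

41  7  K

For the column m, each term is the sum of the two before it: 2, 7, 9, 16, 25 → 41.
Column n: alternating steps +1, +5, +1, +5, …; -6, -5, 0, 1, 6 → 7.
Column k: letters move back 2 places in the alphabet, so U, S, Q, O, M → K.
Combining the parts gives 41  7  K.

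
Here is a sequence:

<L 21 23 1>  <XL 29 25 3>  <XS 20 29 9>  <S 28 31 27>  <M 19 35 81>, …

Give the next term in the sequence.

Size: L, XL, XS, S, M → L (runs through clothing sizes XS→XL).
Second coordinate: alternating steps +8, −9, +8, −9, …, so 21, 29, 20, 28, 19 → 27.
Third coordinate: alternating steps +2, +4, +2, +4, …, so 23, 25, 29, 31, 35 → 37.
For the fourth coordinate, ×3 each step: 1, 3, 9, 27, 81 → 243.
So the next term is <L 27 37 243>.

<L 27 37 243>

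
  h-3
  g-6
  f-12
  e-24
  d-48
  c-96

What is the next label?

b-192

For the letter, letters move back 1 place in the alphabet: h, g, f, e, d, c → b.
Second component — ×2 each step: 3, 6, 12, 24, 48, 96 → 192.
So the next label is b-192.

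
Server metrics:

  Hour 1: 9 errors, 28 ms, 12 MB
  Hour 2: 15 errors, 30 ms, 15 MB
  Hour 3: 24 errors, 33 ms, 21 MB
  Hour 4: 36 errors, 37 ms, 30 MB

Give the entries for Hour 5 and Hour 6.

51 errors, 42 ms, 42 MB; 69 errors, 48 ms, 57 MB

For the errors, differences are 6, 9, 12, … (increasing by 3 each time): 9, 15, 24, 36 → 51 → 69.
Ms: differences are 2, 3, 4, … (increasing by 1 each time); 28, 30, 33, 37 → 42 → 48.
MB — differences are 3, 6, 9, … (increasing by 3 each time): 12, 15, 21, 30 → 42 → 57.
Putting the parts together: 51 errors, 42 ms, 42 MB and then 69 errors, 48 ms, 57 MB.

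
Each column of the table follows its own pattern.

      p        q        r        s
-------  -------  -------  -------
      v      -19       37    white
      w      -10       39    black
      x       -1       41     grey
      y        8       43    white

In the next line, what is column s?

black

Column s: repeats white → black → grey; white, black, grey, white → black.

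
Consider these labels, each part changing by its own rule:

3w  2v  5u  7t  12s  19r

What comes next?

For the first component, each term is the sum of the two before it: 3, 2, 5, 7, 12, 19 → 31.
Letter: w, v, u, t, s, r → q (letters move back 1 place in the alphabet).
Combining the parts gives 31q.

31q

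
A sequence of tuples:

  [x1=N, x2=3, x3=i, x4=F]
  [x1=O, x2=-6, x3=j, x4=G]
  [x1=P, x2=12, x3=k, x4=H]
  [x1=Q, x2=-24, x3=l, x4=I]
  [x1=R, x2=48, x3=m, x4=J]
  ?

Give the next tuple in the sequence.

X1: N, O, P, Q, R → S (letters move forward 1 place in the alphabet).
X2: 3, -6, 12, -24, 48 → -96 (×(-2) each step).
X3 goes i, j, k, l, m → n (letters move forward 1 place in the alphabet).
X4: letters move forward 1 place in the alphabet, so F, G, H, I, J → K.
Putting it together: [x1=S, x2=-96, x3=n, x4=K].

[x1=S, x2=-96, x3=n, x4=K]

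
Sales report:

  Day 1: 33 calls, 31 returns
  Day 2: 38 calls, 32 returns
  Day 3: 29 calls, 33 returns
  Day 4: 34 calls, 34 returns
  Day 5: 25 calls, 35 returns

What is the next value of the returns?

Returns goes 31, 32, 33, 34, 35 → 36 (+1 each step).

36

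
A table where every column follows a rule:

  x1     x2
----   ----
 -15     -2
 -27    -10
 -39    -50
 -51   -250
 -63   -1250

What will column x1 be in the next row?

Column x1 goes -15, -27, -39, -51, -63 → -75 (−12 each step).

-75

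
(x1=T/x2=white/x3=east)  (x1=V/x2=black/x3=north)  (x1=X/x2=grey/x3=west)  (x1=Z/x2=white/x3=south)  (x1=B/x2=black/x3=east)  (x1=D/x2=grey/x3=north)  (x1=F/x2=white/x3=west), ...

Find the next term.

For the x1, letters move forward 2 places in the alphabet, wrapping Z→A: T, V, X, Z, B, D, F → H.
For the x2, repeats white → black → grey: white, black, grey, white, black, grey, white → black.
X3 goes east, north, west, south, east, north, west → south (repeats east → north → west → south).
Putting it together: (x1=H/x2=black/x3=south).

(x1=H/x2=black/x3=south)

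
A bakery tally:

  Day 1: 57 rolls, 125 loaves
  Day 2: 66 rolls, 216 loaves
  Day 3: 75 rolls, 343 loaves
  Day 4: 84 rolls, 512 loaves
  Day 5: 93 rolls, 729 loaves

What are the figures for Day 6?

102 rolls, 1000 loaves

Rolls — +9 each step: 57, 66, 75, 84, 93 → 102.
Loaves: 125, 216, 343, 512, 729 → 1000 (perfect cubes: 5³, 6³, 7³, …).
Combining the parts gives 102 rolls, 1000 loaves.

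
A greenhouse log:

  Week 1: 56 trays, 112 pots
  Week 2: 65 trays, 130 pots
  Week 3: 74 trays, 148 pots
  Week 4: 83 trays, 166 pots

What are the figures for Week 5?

Trays — +9 each step: 56, 65, 74, 83 → 92.
Pots — always 2 × the trays: 112, 130, 148, 166 → 184.
Combining the parts gives 92 trays, 184 pots.

92 trays, 184 pots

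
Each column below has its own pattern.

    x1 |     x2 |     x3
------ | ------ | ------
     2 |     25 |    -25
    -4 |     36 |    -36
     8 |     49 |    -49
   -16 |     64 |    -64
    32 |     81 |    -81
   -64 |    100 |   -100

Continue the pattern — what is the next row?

128  121  -121

Column x1: ×(-2) each step; 2, -4, 8, -16, 32, -64 → 128.
Column x2 goes 25, 36, 49, 64, 81, 100 → 121 (perfect squares: 5², 6², 7², …).
For the column x3, always the negative of the column x2: -25, -36, -49, -64, -81, -100 → -121.
So the next row is 128  121  -121.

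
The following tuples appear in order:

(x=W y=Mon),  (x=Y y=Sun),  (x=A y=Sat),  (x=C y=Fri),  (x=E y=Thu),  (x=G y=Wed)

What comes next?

X: letters move forward 2 places in the alphabet, wrapping Z→A, so W, Y, A, C, E, G → I.
Y — runs backward through the weekdays Mon→Sun: Mon, Sun, Sat, Fri, Thu, Wed → Tue.
Putting it together: (x=I y=Tue).

(x=I y=Tue)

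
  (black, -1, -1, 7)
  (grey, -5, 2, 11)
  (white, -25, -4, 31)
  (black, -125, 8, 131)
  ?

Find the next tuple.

(grey, -625, -16, 631)

Shade goes black, grey, white, black → grey (repeats black → grey → white).
Second slot goes -1, -5, -25, -125 → -625 (×5 each step).
Third slot: ×(-2) each step, so -1, 2, -4, 8 → -16.
Fourth slot — together with the second slot always sums to 6: 7, 11, 31, 131 → 631.
Putting it together: (grey, -625, -16, 631).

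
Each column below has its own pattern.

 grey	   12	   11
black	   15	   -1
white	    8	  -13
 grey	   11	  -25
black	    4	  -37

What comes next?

white  7  -49

Shade: grey, black, white, grey, black → white (repeats grey → black → white).
Second component goes 12, 15, 8, 11, 4 → 7 (alternating steps +3, −7, +3, −7, …).
For the third component, −12 each step: 11, -1, -13, -25, -37 → -49.
Combining the parts gives white  7  -49.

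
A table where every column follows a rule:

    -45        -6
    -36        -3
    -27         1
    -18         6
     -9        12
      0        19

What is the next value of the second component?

First component goes -45, -36, -27, -18, -9, 0 → 9 (+9 each step).
Second component: differences are 3, 4, 5, … (increasing by 1 each time); -6, -3, 1, 6, 12, 19 → 27.

27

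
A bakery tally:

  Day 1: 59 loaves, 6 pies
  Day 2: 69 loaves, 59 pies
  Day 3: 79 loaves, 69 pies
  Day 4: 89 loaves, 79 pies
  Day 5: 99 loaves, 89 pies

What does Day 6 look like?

109 loaves, 99 pies

For the loaves, +10 each step: 59, 69, 79, 89, 99 → 109.
Pies goes 6, 59, 69, 79, 89 → 99 (always the previous value of the loaves).
Combining the parts gives 109 loaves, 99 pies.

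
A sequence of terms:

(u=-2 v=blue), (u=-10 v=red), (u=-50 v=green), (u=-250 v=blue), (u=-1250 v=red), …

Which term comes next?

(u=-6250 v=green)

U goes -2, -10, -50, -250, -1250 → -6250 (×5 each step).
For the v, repeats blue → red → green: blue, red, green, blue, red → green.
Putting it together: (u=-6250 v=green).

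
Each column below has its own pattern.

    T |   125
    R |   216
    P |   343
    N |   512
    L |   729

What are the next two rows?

Letter: T, R, P, N, L → J → H (letters move back 2 places in the alphabet).
Second component — perfect cubes: 5³, 6³, 7³, …: 125, 216, 343, 512, 729 → 1000 → 1331.
Putting the parts together: J  1000 and then H  1331.

J  1000; H  1331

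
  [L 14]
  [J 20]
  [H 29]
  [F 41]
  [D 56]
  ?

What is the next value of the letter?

B

Letter: letters move back 2 places in the alphabet, so L, J, H, F, D → B.
Second slot: differences are 6, 9, 12, … (increasing by 3 each time); 14, 20, 29, 41, 56 → 74.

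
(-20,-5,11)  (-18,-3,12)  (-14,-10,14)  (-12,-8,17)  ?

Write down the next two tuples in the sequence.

(-8,-15,21), (-6,-13,26)

First part: alternating steps +2, +4, +2, +4, …, so -20, -18, -14, -12 → -8 → -6.
For the second part, alternating steps +2, −7, +2, −7, …: -5, -3, -10, -8 → -15 → -13.
Third part: differences are 1, 2, 3, … (increasing by 1 each time); 11, 12, 14, 17 → 21 → 26.
Putting the parts together: (-8,-15,21) and then (-6,-13,26).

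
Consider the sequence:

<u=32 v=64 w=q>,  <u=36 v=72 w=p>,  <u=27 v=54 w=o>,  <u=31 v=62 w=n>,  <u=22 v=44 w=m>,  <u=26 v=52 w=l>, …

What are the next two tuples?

<u=17 v=34 w=k>, <u=21 v=42 w=j>

U — alternating steps +4, −9, +4, −9, …: 32, 36, 27, 31, 22, 26 → 17 → 21.
V: always 2 × the u; 64, 72, 54, 62, 44, 52 → 34 → 42.
For the w, letters move back 1 place in the alphabet: q, p, o, n, m, l → k → j.
Putting the parts together: <u=17 v=34 w=k> and then <u=21 v=42 w=j>.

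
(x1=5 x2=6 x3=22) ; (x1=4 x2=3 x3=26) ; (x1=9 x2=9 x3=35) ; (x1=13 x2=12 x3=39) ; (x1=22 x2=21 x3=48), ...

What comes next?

(x1=35 x2=33 x3=52)

X1 — each term is the sum of the two before it: 5, 4, 9, 13, 22 → 35.
X2 — each term is the sum of the two before it: 6, 3, 9, 12, 21 → 33.
X3: alternating steps +4, +9, +4, +9, …, so 22, 26, 35, 39, 48 → 52.
So the next triple is (x1=35 x2=33 x3=52).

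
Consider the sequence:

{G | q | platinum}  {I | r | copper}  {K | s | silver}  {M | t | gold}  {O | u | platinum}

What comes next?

{Q | v | copper}

For the first letter, letters move forward 2 places in the alphabet: G, I, K, M, O → Q.
Second letter — letters move forward 1 place in the alphabet: q, r, s, t, u → v.
Metal goes platinum, copper, silver, gold, platinum → copper (repeats platinum → copper → silver → gold).
Putting it together: {Q | v | copper}.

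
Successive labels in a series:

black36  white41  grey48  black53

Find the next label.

white60

Shade — repeats black → white → grey: black, white, grey, black → white.
Second component: alternating steps +5, +7, +5, +7, …; 36, 41, 48, 53 → 60.
Putting it together: white60.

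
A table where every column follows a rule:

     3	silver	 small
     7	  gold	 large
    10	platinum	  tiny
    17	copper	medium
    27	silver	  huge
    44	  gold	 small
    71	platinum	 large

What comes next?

First component — each term is the sum of the two before it: 3, 7, 10, 17, 27, 44, 71 → 115.
Metal — repeats silver → gold → platinum → copper: silver, gold, platinum, copper, silver, gold, platinum → copper.
For the size, repeats small → large → tiny → medium → huge: small, large, tiny, medium, huge, small, large → tiny.
So the next line is 115  copper  tiny.

115  copper  tiny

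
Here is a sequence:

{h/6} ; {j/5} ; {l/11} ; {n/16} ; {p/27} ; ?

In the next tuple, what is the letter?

r

For the letter, letters move forward 2 places in the alphabet: h, j, l, n, p → r.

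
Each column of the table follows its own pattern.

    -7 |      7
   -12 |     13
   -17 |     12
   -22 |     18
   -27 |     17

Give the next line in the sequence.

First component: −5 each step; -7, -12, -17, -22, -27 → -32.
Second component goes 7, 13, 12, 18, 17 → 23 (alternating steps +6, −1, +6, −1, …).
So the next line is -32  23.

-32  23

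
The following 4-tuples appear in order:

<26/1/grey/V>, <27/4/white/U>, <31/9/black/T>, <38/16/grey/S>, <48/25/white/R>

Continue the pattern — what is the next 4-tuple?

<61/36/black/Q>

First component: 26, 27, 31, 38, 48 → 61 (differences are 1, 4, 7, … (increasing by 3 each time)).
Second component: perfect squares: 1², 2², 3², …, so 1, 4, 9, 16, 25 → 36.
Shade — repeats grey → white → black: grey, white, black, grey, white → black.
Letter: letters move back 1 place in the alphabet; V, U, T, S, R → Q.
Putting it together: <61/36/black/Q>.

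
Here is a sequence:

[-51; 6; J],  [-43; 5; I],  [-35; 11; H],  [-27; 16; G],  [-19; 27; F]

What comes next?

First slot: +8 each step; -51, -43, -35, -27, -19 → -11.
Second slot: each term is the sum of the two before it; 6, 5, 11, 16, 27 → 43.
Letter: J, I, H, G, F → E (letters move back 1 place in the alphabet).
Combining the parts gives [-11; 43; E].

[-11; 43; E]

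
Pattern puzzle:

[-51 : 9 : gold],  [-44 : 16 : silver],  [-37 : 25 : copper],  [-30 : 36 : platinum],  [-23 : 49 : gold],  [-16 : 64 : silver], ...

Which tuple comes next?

First coordinate: +7 each step, so -51, -44, -37, -30, -23, -16 → -9.
Second coordinate — perfect squares: 3², 4², 5², …: 9, 16, 25, 36, 49, 64 → 81.
Metal — repeats gold → silver → copper → platinum: gold, silver, copper, platinum, gold, silver → copper.
Combining the parts gives [-9 : 81 : copper].

[-9 : 81 : copper]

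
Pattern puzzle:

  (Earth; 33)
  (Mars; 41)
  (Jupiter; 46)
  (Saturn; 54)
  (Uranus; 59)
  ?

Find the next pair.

For the planet, runs through the planets Mercury→Neptune: Earth, Mars, Jupiter, Saturn, Uranus → Neptune.
Second entry goes 33, 41, 46, 54, 59 → 67 (alternating steps +8, +5, +8, +5, …).
Combining the parts gives (Neptune; 67).

(Neptune; 67)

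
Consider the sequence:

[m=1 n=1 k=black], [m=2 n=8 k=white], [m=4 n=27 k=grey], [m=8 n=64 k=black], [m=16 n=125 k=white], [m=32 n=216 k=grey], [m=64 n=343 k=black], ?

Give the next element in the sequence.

[m=128 n=512 k=white]

M: 1, 2, 4, 8, 16, 32, 64 → 128 (×2 each step).
For the n, perfect cubes: 1³, 2³, 3³, …: 1, 8, 27, 64, 125, 216, 343 → 512.
For the k, repeats black → white → grey: black, white, grey, black, white, grey, black → white.
Putting it together: [m=128 n=512 k=white].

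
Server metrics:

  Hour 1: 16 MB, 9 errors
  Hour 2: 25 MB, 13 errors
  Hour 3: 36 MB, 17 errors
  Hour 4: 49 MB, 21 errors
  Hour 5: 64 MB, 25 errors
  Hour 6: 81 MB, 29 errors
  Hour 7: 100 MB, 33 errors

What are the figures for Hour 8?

MB goes 16, 25, 36, 49, 64, 81, 100 → 121 (perfect squares: 4², 5², 6², …).
Errors: +4 each step, so 9, 13, 17, 21, 25, 29, 33 → 37.
So the next row is 121 MB, 37 errors.

121 MB, 37 errors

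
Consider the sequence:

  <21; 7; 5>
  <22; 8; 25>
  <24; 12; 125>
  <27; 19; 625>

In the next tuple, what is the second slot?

29

Second slot: 7, 8, 12, 19 → 29 (differences are 1, 4, 7, … (increasing by 3 each time)).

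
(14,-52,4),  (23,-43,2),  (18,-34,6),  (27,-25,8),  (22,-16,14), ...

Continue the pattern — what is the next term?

(31,-7,22)

First entry: alternating steps +9, −5, +9, −5, …, so 14, 23, 18, 27, 22 → 31.
Second entry: +9 each step; -52, -43, -34, -25, -16 → -7.
Third entry: 4, 2, 6, 8, 14 → 22 (each term is the sum of the two before it).
Putting it together: (31,-7,22).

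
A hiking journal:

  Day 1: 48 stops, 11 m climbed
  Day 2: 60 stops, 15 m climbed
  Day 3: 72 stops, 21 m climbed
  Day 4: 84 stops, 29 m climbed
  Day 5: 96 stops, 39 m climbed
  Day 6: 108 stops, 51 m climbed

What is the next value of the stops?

120

Stops: +12 each step, so 48, 60, 72, 84, 96, 108 → 120.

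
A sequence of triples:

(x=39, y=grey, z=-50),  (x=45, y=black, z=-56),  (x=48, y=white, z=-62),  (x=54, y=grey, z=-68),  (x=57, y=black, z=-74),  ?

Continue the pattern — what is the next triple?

X: alternating steps +6, +3, +6, +3, …, so 39, 45, 48, 54, 57 → 63.
Y — repeats grey → black → white: grey, black, white, grey, black → white.
Z: −6 each step, so -50, -56, -62, -68, -74 → -80.
Combining the parts gives (x=63, y=white, z=-80).

(x=63, y=white, z=-80)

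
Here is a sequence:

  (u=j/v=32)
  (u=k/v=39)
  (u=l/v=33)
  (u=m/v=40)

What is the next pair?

U — letters move forward 1 place in the alphabet: j, k, l, m → n.
V goes 32, 39, 33, 40 → 34 (alternating steps +7, −6, +7, −6, …).
Combining the parts gives (u=n/v=34).

(u=n/v=34)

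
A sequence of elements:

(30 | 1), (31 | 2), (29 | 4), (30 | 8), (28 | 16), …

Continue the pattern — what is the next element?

(29 | 32)

First component: alternating steps +1, −2, +1, −2, …; 30, 31, 29, 30, 28 → 29.
Second component: ×2 each step, so 1, 2, 4, 8, 16 → 32.
So the next element is (29 | 32).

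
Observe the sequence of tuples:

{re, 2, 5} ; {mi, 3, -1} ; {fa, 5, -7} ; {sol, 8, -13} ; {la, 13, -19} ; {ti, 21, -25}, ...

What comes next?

{do, 34, -31}

For the note, runs through the solfège scale do→ti: re, mi, fa, sol, la, ti → do.
Second component: 2, 3, 5, 8, 13, 21 → 34 (each term is the sum of the two before it).
Third component: −6 each step, so 5, -1, -7, -13, -19, -25 → -31.
Combining the parts gives {do, 34, -31}.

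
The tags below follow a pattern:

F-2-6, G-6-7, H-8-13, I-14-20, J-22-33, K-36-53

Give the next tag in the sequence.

L-58-86

Letter: letters move forward 1 place in the alphabet, so F, G, H, I, J, K → L.
For the second component, each term is the sum of the two before it: 2, 6, 8, 14, 22, 36 → 58.
For the third component, each term is the sum of the two before it: 6, 7, 13, 20, 33, 53 → 86.
So the next tag is L-58-86.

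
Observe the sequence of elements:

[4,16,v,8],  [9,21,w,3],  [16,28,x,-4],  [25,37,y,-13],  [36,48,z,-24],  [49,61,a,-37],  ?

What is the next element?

[64,76,b,-52]

First component: 4, 9, 16, 25, 36, 49 → 64 (perfect squares: 2², 3², 4², …).
Second component: differences are 5, 7, 9, … (increasing by 2 each time); 16, 21, 28, 37, 48, 61 → 76.
For the letter, letters move forward 1 place in the alphabet, wrapping Z→A: v, w, x, y, z, a → b.
Fourth component: together with the second component always sums to 24, so 8, 3, -4, -13, -24, -37 → -52.
So the next element is [64,76,b,-52].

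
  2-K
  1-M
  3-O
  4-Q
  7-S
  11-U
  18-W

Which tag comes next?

29-Y

First component: each term is the sum of the two before it, so 2, 1, 3, 4, 7, 11, 18 → 29.
For the letter, letters move forward 2 places in the alphabet: K, M, O, Q, S, U, W → Y.
Combining the parts gives 29-Y.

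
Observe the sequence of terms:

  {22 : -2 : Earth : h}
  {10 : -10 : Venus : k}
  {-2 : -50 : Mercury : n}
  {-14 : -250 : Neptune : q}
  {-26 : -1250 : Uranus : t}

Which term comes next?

{-38 : -6250 : Saturn : w}

First slot: −12 each step, so 22, 10, -2, -14, -26 → -38.
Second slot goes -2, -10, -50, -250, -1250 → -6250 (×5 each step).
Planet: runs backward through the planets Mercury→Neptune; Earth, Venus, Mercury, Neptune, Uranus → Saturn.
For the letter, letters move forward 3 places in the alphabet: h, k, n, q, t → w.
Putting it together: {-38 : -6250 : Saturn : w}.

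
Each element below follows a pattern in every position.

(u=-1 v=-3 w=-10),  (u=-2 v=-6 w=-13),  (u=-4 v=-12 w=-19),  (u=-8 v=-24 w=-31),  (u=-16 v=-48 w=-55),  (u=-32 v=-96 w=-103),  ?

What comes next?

(u=-64 v=-192 w=-199)

U: -1, -2, -4, -8, -16, -32 → -64 (×2 each step).
V: ×2 each step; -3, -6, -12, -24, -48, -96 → -192.
W: always 7 less than the v, so -10, -13, -19, -31, -55, -103 → -199.
Putting it together: (u=-64 v=-192 w=-199).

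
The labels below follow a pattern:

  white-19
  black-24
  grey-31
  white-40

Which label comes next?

Shade — repeats white → black → grey: white, black, grey, white → black.
Second component: 19, 24, 31, 40 → 51 (differences are 5, 7, 9, … (increasing by 2 each time)).
Putting it together: black-51.

black-51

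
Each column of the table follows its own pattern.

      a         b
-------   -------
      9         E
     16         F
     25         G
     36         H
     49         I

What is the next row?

Column a goes 9, 16, 25, 36, 49 → 64 (perfect squares: 3², 4², 5², …).
For the column b, letters move forward 1 place in the alphabet: E, F, G, H, I → J.
So the next row is 64  J.

64  J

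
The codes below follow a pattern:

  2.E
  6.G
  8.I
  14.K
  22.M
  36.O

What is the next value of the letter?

Q

For the letter, letters move forward 2 places in the alphabet: E, G, I, K, M, O → Q.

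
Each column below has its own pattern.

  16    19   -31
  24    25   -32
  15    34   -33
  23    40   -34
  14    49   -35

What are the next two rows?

22  55  -36; 13  64  -37

First component: alternating steps +8, −9, +8, −9, …; 16, 24, 15, 23, 14 → 22 → 13.
For the second component, alternating steps +6, +9, +6, +9, …: 19, 25, 34, 40, 49 → 55 → 64.
For the third component, −1 each step: -31, -32, -33, -34, -35 → -36 → -37.
So the next two rows are 22  55  -36 and 13  64  -37.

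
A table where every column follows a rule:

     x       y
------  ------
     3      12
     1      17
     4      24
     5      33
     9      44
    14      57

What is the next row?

Column x — each term is the sum of the two before it: 3, 1, 4, 5, 9, 14 → 23.
Column y: 12, 17, 24, 33, 44, 57 → 72 (differences are 5, 7, 9, … (increasing by 2 each time)).
Putting it together: 23  72.

23  72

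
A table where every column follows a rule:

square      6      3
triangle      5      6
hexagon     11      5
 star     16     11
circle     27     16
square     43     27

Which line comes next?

triangle  70  43

Shape — repeats square → triangle → hexagon → star → circle: square, triangle, hexagon, star, circle, square → triangle.
Second component: each term is the sum of the two before it; 6, 5, 11, 16, 27, 43 → 70.
Third component: always the previous value of the second component, so 3, 6, 5, 11, 16, 27 → 43.
Combining the parts gives triangle  70  43.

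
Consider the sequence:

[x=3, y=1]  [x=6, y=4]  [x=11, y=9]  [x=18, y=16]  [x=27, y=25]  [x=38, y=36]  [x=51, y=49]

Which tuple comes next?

X: differences are 3, 5, 7, … (increasing by 2 each time); 3, 6, 11, 18, 27, 38, 51 → 66.
Y: 1, 4, 9, 16, 25, 36, 49 → 64 (perfect squares: 1², 2², 3², …).
So the next tuple is [x=66, y=64].

[x=66, y=64]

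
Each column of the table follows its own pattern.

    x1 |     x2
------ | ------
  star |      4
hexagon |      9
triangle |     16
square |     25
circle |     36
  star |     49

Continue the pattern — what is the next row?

Column x1 goes star, hexagon, triangle, square, circle, star → hexagon (repeats star → hexagon → triangle → square → circle).
Column x2: perfect squares: 2², 3², 4², …, so 4, 9, 16, 25, 36, 49 → 64.
So the next row is hexagon  64.

hexagon  64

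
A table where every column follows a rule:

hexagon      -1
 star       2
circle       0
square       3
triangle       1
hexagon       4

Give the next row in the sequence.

Shape: repeats hexagon → star → circle → square → triangle, so hexagon, star, circle, square, triangle, hexagon → star.
Second component: alternating steps +3, −2, +3, −2, …, so -1, 2, 0, 3, 1, 4 → 2.
Putting it together: star  2.

star  2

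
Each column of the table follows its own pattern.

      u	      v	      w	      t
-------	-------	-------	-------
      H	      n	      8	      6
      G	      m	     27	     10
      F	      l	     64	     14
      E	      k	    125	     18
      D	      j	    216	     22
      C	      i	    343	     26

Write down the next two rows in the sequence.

B  h  512  30; A  g  729  34

Column u — letters move back 1 place in the alphabet: H, G, F, E, D, C → B → A.
Column v: letters move back 1 place in the alphabet; n, m, l, k, j, i → h → g.
Column w goes 8, 27, 64, 125, 216, 343 → 512 → 729 (perfect cubes: 2³, 3³, 4³, …).
Column t: +4 each step; 6, 10, 14, 18, 22, 26 → 30 → 34.
So the next two rows are B  h  512  30 and A  g  729  34.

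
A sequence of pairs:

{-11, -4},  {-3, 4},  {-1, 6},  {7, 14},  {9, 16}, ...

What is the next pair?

First part: -11, -3, -1, 7, 9 → 17 (alternating steps +8, +2, +8, +2, …).
Second part: always 7 more than the first part, so -4, 4, 6, 14, 16 → 24.
Combining the parts gives {17, 24}.

{17, 24}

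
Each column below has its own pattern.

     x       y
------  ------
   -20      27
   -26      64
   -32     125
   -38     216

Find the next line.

Column x: -20, -26, -32, -38 → -44 (−6 each step).
Column y — perfect cubes: 3³, 4³, 5³, …: 27, 64, 125, 216 → 343.
Putting it together: -44  343.

-44  343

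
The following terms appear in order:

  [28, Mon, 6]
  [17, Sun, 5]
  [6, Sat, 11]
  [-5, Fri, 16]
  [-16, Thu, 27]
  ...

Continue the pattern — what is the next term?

First value — −11 each step: 28, 17, 6, -5, -16 → -27.
Day goes Mon, Sun, Sat, Fri, Thu → Wed (runs backward through the weekdays Mon→Sun).
Third value — each term is the sum of the two before it: 6, 5, 11, 16, 27 → 43.
Combining the parts gives [-27, Wed, 43].

[-27, Wed, 43]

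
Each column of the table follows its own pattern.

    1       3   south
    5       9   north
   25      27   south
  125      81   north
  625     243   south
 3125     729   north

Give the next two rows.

For the first component, ×5 each step: 1, 5, 25, 125, 625, 3125 → 15625 → 78125.
Second component — ×3 each step: 3, 9, 27, 81, 243, 729 → 2187 → 6561.
Direction — alternates south ↔ north: south, north, south, north, south, north → south → north.
Putting the parts together: 15625  2187  south and then 78125  6561  north.

15625  2187  south; 78125  6561  north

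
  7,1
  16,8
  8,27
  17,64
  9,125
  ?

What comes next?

First slot: alternating steps +9, −8, +9, −8, …, so 7, 16, 8, 17, 9 → 18.
Second slot goes 1, 8, 27, 64, 125 → 216 (perfect cubes: 1³, 2³, 3³, …).
Combining the parts gives 18,216.

18,216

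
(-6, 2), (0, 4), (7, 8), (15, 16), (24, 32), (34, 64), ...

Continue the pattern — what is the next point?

First part: -6, 0, 7, 15, 24, 34 → 45 (differences are 6, 7, 8, … (increasing by 1 each time)).
Second part: 2, 4, 8, 16, 32, 64 → 128 (×2 each step).
Combining the parts gives (45, 128).

(45, 128)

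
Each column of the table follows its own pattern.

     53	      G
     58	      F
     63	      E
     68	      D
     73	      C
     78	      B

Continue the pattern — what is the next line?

83  A

First component: +5 each step; 53, 58, 63, 68, 73, 78 → 83.
Letter: G, F, E, D, C, B → A (letters move back 1 place in the alphabet).
So the next line is 83  A.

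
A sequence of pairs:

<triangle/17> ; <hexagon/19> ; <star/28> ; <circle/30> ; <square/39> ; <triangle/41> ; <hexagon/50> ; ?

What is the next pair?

<star/52>

For the shape, repeats triangle → hexagon → star → circle → square: triangle, hexagon, star, circle, square, triangle, hexagon → star.
Second part goes 17, 19, 28, 30, 39, 41, 50 → 52 (alternating steps +2, +9, +2, +9, …).
Combining the parts gives <star/52>.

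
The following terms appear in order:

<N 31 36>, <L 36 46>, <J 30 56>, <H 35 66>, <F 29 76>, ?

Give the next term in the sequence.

<D 34 86>

Letter: letters move back 2 places in the alphabet, so N, L, J, H, F → D.
For the second entry, alternating steps +5, −6, +5, −6, …: 31, 36, 30, 35, 29 → 34.
For the third entry, +10 each step: 36, 46, 56, 66, 76 → 86.
Putting it together: <D 34 86>.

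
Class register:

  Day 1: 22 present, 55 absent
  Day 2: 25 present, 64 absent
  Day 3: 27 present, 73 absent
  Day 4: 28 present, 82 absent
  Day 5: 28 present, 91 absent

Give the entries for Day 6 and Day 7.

27 present, 100 absent; 25 present, 109 absent

Present: differences are 3, 2, 1, … (decreasing by 1 each time), so 22, 25, 27, 28, 28 → 27 → 25.
Absent — +9 each step: 55, 64, 73, 82, 91 → 100 → 109.
So the next two lines are 27 present, 100 absent and 25 present, 109 absent.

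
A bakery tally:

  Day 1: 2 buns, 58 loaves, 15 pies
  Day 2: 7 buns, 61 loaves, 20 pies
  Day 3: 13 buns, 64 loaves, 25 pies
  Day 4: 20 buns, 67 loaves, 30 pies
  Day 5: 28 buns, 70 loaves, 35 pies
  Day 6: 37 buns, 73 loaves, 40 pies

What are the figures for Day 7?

47 buns, 76 loaves, 45 pies

Buns: differences are 5, 6, 7, … (increasing by 1 each time), so 2, 7, 13, 20, 28, 37 → 47.
For the loaves, +3 each step: 58, 61, 64, 67, 70, 73 → 76.
Pies — +5 each step: 15, 20, 25, 30, 35, 40 → 45.
Combining the parts gives 47 buns, 76 loaves, 45 pies.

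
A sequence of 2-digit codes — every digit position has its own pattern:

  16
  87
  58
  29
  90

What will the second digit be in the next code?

Second digit: +1 each step, mod 10; 6, 7, 8, 9, 0 → 1.

1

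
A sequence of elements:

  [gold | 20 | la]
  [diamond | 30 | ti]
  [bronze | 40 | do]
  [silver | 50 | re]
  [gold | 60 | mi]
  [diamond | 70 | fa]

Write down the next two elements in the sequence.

[bronze | 80 | sol], [silver | 90 | la]

Rank goes gold, diamond, bronze, silver, gold, diamond → bronze → silver (repeats gold → diamond → bronze → silver).
Second slot — +10 each step: 20, 30, 40, 50, 60, 70 → 80 → 90.
For the note, runs through the solfège scale do→ti: la, ti, do, re, mi, fa → sol → la.
Putting the parts together: [bronze | 80 | sol] and then [silver | 90 | la].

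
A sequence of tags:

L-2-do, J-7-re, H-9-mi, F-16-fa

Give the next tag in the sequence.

Letter: letters move back 2 places in the alphabet, so L, J, H, F → D.
Second component: 2, 7, 9, 16 → 25 (each term is the sum of the two before it).
Note: runs through the solfège scale do→ti; do, re, mi, fa → sol.
Combining the parts gives D-25-sol.

D-25-sol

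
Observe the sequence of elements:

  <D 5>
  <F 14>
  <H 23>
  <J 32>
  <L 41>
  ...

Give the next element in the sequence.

Letter — letters move forward 2 places in the alphabet: D, F, H, J, L → N.
Second coordinate goes 5, 14, 23, 32, 41 → 50 (+9 each step).
Combining the parts gives <N 50>.

<N 50>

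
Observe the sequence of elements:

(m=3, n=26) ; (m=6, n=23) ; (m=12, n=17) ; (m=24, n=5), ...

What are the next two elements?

M: ×2 each step; 3, 6, 12, 24 → 48 → 96.
N: 26, 23, 17, 5 → -19 → -67 (together with the m always sums to 29).
Putting the parts together: (m=48, n=-19) and then (m=96, n=-67).

(m=48, n=-19), (m=96, n=-67)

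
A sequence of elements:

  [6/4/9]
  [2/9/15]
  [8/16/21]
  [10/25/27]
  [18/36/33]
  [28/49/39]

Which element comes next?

First entry: 6, 2, 8, 10, 18, 28 → 46 (each term is the sum of the two before it).
For the second entry, perfect squares: 2², 3², 4², …: 4, 9, 16, 25, 36, 49 → 64.
Third entry: +6 each step, so 9, 15, 21, 27, 33, 39 → 45.
Combining the parts gives [46/64/45].

[46/64/45]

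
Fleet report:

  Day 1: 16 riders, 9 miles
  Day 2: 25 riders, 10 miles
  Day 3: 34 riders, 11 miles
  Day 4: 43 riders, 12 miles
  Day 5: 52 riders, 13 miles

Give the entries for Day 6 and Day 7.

Riders: +9 each step, so 16, 25, 34, 43, 52 → 61 → 70.
Miles — +1 each step: 9, 10, 11, 12, 13 → 14 → 15.
So the next two rows are 61 riders, 14 miles and 70 riders, 15 miles.

61 riders, 14 miles; 70 riders, 15 miles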